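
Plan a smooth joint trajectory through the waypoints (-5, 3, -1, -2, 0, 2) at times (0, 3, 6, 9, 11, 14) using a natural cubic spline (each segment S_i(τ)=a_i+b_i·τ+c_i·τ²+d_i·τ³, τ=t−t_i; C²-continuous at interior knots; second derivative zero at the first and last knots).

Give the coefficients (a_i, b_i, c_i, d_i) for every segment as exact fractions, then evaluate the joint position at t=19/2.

  seg 0: a=-5 b=499/132 c=0 d=-49/396
  seg 1: a=3 b=29/66 c=-49/44 d=23/132
  seg 2: a=-1 b=-203/132 c=5/11 d=-7/396
  seg 3: a=-2 b=47/66 c=13/44 d=-5/66
  seg 4: a=0 b=65/66 c=-7/44 d=7/396
S(19/2) = -139/88

Δ: Δ0=8/3, Δ1=-4/3, Δ2=-1/3, Δ3=1, Δ4=2/3
row 1: diag=12, rhs=-24; c'=1/4, d'=-2
row 2: denom=12−3·1/4=45/4; d'=(6−3·-2)/(45/4)=16/15
row 3: denom=10−3·4/15=46/5; d'=(8−3·16/15)/(46/5)=12/23
row 4: denom=10−2·5/23=220/23; d'=(-2−2·12/23)/(220/23)=-7/22
back: M4=-7/22
back: M3=12/23−5/23·-7/22=13/22
back: M2=16/15−4/15·13/22=10/11
back: M1=-2−1/4·10/11=-49/22
M: M0=0, M1=-49/22, M2=10/11, M3=13/22, M4=-7/22, M5=0
seg 0: a=-5, c=M0/2=0, d=(M1−M0)/(6·3)=-49/396, b=Δ0−h0·(2M0+M1)/6=499/132
seg 1: a=3, c=M1/2=-49/44, d=(M2−M1)/(6·3)=23/132, b=Δ1−h1·(2M1+M2)/6=29/66
seg 2: a=-1, c=M2/2=5/11, d=(M3−M2)/(6·3)=-7/396, b=Δ2−h2·(2M2+M3)/6=-203/132
seg 3: a=-2, c=M3/2=13/44, d=(M4−M3)/(6·2)=-5/66, b=Δ3−h3·(2M3+M4)/6=47/66
seg 4: a=0, c=M4/2=-7/44, d=(M5−M4)/(6·3)=7/396, b=Δ4−h4·(2M4+M5)/6=65/66
t_q=19/2 → seg 3, τ=1/2; S=-2+47/66·τ+13/44·τ²+-5/66·τ³=-139/88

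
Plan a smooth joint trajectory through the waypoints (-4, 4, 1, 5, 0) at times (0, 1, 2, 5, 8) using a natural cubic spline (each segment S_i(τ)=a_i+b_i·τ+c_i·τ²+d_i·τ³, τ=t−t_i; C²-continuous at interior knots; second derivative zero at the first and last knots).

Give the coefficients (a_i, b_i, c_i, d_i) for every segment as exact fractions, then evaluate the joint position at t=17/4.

  seg 0: a=-4 b=1853/168 c=0 d=-509/168
  seg 1: a=4 b=163/84 c=-509/56 d=697/168
  seg 2: a=1 b=-91/24 c=47/14 d=-277/504
  seg 3: a=5 b=127/84 c=-89/56 d=89/504
S(17/4) = 11483/3584

Δ: Δ0=8, Δ1=-3, Δ2=4/3, Δ3=-5/3
row 1: diag=4, rhs=-66; c'=1/4, d'=-33/2
row 2: denom=8−1·1/4=31/4; d'=(26−1·-33/2)/(31/4)=170/31
row 3: denom=12−3·12/31=336/31; d'=(-18−3·170/31)/(336/31)=-89/28
back: M3=-89/28
back: M2=170/31−12/31·-89/28=47/7
back: M1=-33/2−1/4·47/7=-509/28
M: M0=0, M1=-509/28, M2=47/7, M3=-89/28, M4=0
seg 0: a=-4, c=M0/2=0, d=(M1−M0)/(6·1)=-509/168, b=Δ0−h0·(2M0+M1)/6=1853/168
seg 1: a=4, c=M1/2=-509/56, d=(M2−M1)/(6·1)=697/168, b=Δ1−h1·(2M1+M2)/6=163/84
seg 2: a=1, c=M2/2=47/14, d=(M3−M2)/(6·3)=-277/504, b=Δ2−h2·(2M2+M3)/6=-91/24
seg 3: a=5, c=M3/2=-89/56, d=(M4−M3)/(6·3)=89/504, b=Δ3−h3·(2M3+M4)/6=127/84
t_q=17/4 → seg 2, τ=9/4; S=1+-91/24·τ+47/14·τ²+-277/504·τ³=11483/3584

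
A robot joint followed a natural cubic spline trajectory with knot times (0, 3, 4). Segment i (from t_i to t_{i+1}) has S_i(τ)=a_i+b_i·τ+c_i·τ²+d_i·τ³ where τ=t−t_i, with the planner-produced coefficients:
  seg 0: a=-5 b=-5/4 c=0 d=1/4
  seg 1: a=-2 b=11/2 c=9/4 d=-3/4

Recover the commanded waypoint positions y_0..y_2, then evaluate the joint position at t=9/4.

y_0 = S_0(0) = a_0 = -5
y_1 = S_1(0) = a_1 = -2
y_2 = S_1(1) = 5
t_q=9/4 is in segment 0 (τ=9/4); S_0(τ)=-1271/256

y_0=-5 y_1=-2 y_2=5
S(9/4) = -1271/256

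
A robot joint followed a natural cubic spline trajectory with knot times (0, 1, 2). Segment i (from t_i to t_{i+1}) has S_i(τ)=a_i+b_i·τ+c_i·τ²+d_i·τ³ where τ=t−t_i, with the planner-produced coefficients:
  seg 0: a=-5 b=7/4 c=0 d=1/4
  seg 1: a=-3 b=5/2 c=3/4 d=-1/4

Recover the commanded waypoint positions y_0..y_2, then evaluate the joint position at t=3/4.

y_0 = S_0(0) = a_0 = -5
y_1 = S_1(0) = a_1 = -3
y_2 = S_1(1) = 0
t_q=3/4 is in segment 0 (τ=3/4); S_0(τ)=-917/256

y_0=-5 y_1=-3 y_2=0
S(3/4) = -917/256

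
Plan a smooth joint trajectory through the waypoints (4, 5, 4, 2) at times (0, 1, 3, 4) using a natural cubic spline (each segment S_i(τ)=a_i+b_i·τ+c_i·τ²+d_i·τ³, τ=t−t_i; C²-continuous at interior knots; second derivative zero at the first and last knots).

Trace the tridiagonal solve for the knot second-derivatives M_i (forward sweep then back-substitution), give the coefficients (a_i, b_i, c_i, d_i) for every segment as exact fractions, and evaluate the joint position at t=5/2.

  seg 0: a=4 b=19/16 c=0 d=-3/16
  seg 1: a=5 b=5/8 c=-9/16 d=0
  seg 2: a=4 b=-13/8 c=-9/16 d=3/16
S(5/2) = 299/64

Δ: Δ0=1, Δ1=-1/2, Δ2=-2
row 1: diag=6, rhs=-9; c'=1/3, d'=-3/2
row 2: denom=6−2·1/3=16/3; d'=(-9−2·-3/2)/(16/3)=-9/8
back: M2=-9/8
back: M1=-3/2−1/3·-9/8=-9/8
M: M0=0, M1=-9/8, M2=-9/8, M3=0
seg 0: a=4, c=M0/2=0, d=(M1−M0)/(6·1)=-3/16, b=Δ0−h0·(2M0+M1)/6=19/16
seg 1: a=5, c=M1/2=-9/16, d=(M2−M1)/(6·2)=0, b=Δ1−h1·(2M1+M2)/6=5/8
seg 2: a=4, c=M2/2=-9/16, d=(M3−M2)/(6·1)=3/16, b=Δ2−h2·(2M2+M3)/6=-13/8
t_q=5/2 → seg 1, τ=3/2; S=5+5/8·τ+-9/16·τ²+0·τ³=299/64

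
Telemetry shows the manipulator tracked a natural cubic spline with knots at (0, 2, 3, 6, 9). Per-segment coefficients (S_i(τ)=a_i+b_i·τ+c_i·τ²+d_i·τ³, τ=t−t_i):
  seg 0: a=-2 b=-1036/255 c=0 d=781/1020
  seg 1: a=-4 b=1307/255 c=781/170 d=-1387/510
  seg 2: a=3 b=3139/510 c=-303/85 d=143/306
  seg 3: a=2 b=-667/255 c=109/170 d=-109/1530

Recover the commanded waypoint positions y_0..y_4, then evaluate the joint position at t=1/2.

y_0=-2 y_1=-4 y_2=3 y_3=2 y_4=-2
S(1/2) = -2141/544

y_0 = S_0(0) = a_0 = -2
y_1 = S_1(0) = a_1 = -4
y_2 = S_2(0) = a_2 = 3
y_3 = S_3(0) = a_3 = 2
y_4 = S_3(3) = -2
t_q=1/2 is in segment 0 (τ=1/2); S_0(τ)=-2141/544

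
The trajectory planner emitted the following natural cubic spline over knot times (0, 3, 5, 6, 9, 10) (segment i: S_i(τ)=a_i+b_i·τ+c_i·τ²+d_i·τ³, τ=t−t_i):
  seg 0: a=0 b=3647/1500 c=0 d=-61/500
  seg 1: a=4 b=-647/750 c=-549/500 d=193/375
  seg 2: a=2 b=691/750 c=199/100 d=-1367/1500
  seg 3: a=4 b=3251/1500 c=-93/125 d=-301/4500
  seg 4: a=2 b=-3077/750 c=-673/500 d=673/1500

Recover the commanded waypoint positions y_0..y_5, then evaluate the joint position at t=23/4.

y_0 = S_0(0) = a_0 = 0
y_1 = S_1(0) = a_1 = 4
y_2 = S_2(0) = a_2 = 2
y_3 = S_3(0) = a_3 = 4
y_4 = S_4(0) = a_4 = 2
y_5 = S_4(1) = -3
t_q=23/4 is in segment 2 (τ=3/4); S_2(τ)=109629/32000

y_0=0 y_1=4 y_2=2 y_3=4 y_4=2 y_5=-3
S(23/4) = 109629/32000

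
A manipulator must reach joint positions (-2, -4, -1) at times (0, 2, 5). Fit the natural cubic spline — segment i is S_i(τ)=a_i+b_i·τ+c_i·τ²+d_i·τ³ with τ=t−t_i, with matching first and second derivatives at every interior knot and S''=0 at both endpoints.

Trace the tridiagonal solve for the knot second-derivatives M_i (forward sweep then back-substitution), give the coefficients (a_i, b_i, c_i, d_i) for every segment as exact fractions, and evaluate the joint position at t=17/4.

  seg 0: a=-2 b=-7/5 c=0 d=1/10
  seg 1: a=-4 b=-1/5 c=3/5 d=-1/15
S(17/4) = -139/64

Δ: Δ0=-1, Δ1=1
row 1: diag=10, rhs=12; c'=3/10, d'=6/5
back: M1=6/5
M: M0=0, M1=6/5, M2=0
seg 0: a=-2, c=M0/2=0, d=(M1−M0)/(6·2)=1/10, b=Δ0−h0·(2M0+M1)/6=-7/5
seg 1: a=-4, c=M1/2=3/5, d=(M2−M1)/(6·3)=-1/15, b=Δ1−h1·(2M1+M2)/6=-1/5
t_q=17/4 → seg 1, τ=9/4; S=-4+-1/5·τ+3/5·τ²+-1/15·τ³=-139/64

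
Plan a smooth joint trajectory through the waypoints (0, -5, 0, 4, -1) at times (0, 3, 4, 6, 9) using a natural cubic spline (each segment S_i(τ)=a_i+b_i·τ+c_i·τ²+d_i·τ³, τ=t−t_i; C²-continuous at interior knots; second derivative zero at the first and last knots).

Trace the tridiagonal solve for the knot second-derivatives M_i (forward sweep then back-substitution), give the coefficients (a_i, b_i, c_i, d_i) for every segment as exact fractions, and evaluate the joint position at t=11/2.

Δ: Δ0=-5/3, Δ1=5, Δ2=2, Δ3=-5/3
row 1: diag=8, rhs=40; c'=1/8, d'=5
row 2: denom=6−1·1/8=47/8; d'=(-18−1·5)/(47/8)=-184/47
row 3: denom=10−2·16/47=438/47; d'=(-22−2·-184/47)/(438/47)=-111/73
back: M3=-111/73
back: M2=-184/47−16/47·-111/73=-248/73
back: M1=5−1/8·-248/73=396/73
M: M0=0, M1=396/73, M2=-248/73, M3=-111/73, M4=0
seg 0: a=0, c=M0/2=0, d=(M1−M0)/(6·3)=22/73, b=Δ0−h0·(2M0+M1)/6=-959/219
seg 1: a=-5, c=M1/2=198/73, d=(M2−M1)/(6·1)=-322/219, b=Δ1−h1·(2M1+M2)/6=823/219
seg 2: a=0, c=M2/2=-124/73, d=(M3−M2)/(6·2)=137/876, b=Δ2−h2·(2M2+M3)/6=1045/219
seg 3: a=4, c=M3/2=-111/146, d=(M4−M3)/(6·3)=37/438, b=Δ3−h3·(2M3+M4)/6=-32/219
t_q=11/2 → seg 2, τ=3/2; S=0+1045/219·τ+-124/73·τ²+137/876·τ³=9025/2336

  seg 0: a=0 b=-959/219 c=0 d=22/73
  seg 1: a=-5 b=823/219 c=198/73 d=-322/219
  seg 2: a=0 b=1045/219 c=-124/73 d=137/876
  seg 3: a=4 b=-32/219 c=-111/146 d=37/438
S(11/2) = 9025/2336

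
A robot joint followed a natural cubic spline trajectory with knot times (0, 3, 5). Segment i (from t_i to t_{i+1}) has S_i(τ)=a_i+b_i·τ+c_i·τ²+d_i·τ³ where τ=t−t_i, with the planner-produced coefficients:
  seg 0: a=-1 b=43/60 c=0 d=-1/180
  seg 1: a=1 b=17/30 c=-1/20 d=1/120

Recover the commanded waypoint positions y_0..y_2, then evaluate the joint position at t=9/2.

y_0=-1 y_1=1 y_2=2
S(9/2) = 113/64

y_0 = S_0(0) = a_0 = -1
y_1 = S_1(0) = a_1 = 1
y_2 = S_1(2) = 2
t_q=9/2 is in segment 1 (τ=3/2); S_1(τ)=113/64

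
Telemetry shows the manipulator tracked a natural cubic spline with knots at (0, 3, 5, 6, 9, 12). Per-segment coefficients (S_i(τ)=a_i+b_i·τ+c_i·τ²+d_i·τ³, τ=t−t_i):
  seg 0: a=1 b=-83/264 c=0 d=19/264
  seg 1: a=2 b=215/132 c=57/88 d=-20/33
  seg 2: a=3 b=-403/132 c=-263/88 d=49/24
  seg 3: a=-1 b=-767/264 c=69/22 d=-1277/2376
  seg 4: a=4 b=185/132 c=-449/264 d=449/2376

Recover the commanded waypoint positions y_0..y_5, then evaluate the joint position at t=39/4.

y_0 = S_0(0) = a_0 = 1
y_1 = S_1(0) = a_1 = 2
y_2 = S_2(0) = a_2 = 3
y_3 = S_3(0) = a_3 = -1
y_4 = S_4(0) = a_4 = 4
y_5 = S_4(3) = -2
t_q=39/4 is in segment 4 (τ=3/4); S_4(τ)=23509/5632

y_0=1 y_1=2 y_2=3 y_3=-1 y_4=4 y_5=-2
S(39/4) = 23509/5632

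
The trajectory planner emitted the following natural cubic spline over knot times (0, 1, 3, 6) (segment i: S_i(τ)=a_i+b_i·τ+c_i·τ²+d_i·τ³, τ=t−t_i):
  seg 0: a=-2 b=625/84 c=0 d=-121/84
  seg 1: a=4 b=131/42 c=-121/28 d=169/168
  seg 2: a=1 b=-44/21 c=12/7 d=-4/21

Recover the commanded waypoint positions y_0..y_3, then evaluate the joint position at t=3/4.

y_0=-2 y_1=4 y_2=1 y_3=5
S(3/4) = 761/256

y_0 = S_0(0) = a_0 = -2
y_1 = S_1(0) = a_1 = 4
y_2 = S_2(0) = a_2 = 1
y_3 = S_2(3) = 5
t_q=3/4 is in segment 0 (τ=3/4); S_0(τ)=761/256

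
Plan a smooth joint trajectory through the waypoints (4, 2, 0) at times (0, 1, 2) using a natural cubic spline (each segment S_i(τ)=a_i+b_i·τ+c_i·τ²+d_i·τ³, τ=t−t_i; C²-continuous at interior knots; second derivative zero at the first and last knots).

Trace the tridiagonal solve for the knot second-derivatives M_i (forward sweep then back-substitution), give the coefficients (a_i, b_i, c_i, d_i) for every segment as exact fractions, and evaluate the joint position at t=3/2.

Δ: Δ0=-2, Δ1=-2
row 1: diag=4, rhs=0; c'=1/4, d'=0
back: M1=0
M: M0=0, M1=0, M2=0
seg 0: a=4, c=M0/2=0, d=(M1−M0)/(6·1)=0, b=Δ0−h0·(2M0+M1)/6=-2
seg 1: a=2, c=M1/2=0, d=(M2−M1)/(6·1)=0, b=Δ1−h1·(2M1+M2)/6=-2
t_q=3/2 → seg 1, τ=1/2; S=2+-2·τ+0·τ²+0·τ³=1

  seg 0: a=4 b=-2 c=0 d=0
  seg 1: a=2 b=-2 c=0 d=0
S(3/2) = 1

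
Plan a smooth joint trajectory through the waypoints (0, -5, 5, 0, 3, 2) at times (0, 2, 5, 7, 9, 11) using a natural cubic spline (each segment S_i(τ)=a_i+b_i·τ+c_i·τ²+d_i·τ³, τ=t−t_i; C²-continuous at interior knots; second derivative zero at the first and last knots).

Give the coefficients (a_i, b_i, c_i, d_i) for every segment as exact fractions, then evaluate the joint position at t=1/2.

  seg 0: a=0 b=-33013/7710 c=0 d=6869/15420
  seg 1: a=-5 b=8201/7710 c=6869/2570 d=-7387/11565
  seg 2: a=5 b=-1123/7710 c=-1581/514 d=14639/15420
  seg 3: a=0 b=-8149/7710 c=3367/1285 d=-2069/3084
  seg 4: a=3 b=10589/7710 c=-3611/2570 d=3611/15420
S(1/2) = -17149/8224

Δ: Δ0=-5/2, Δ1=10/3, Δ2=-5/2, Δ3=3/2, Δ4=-1/2
row 1: diag=10, rhs=35; c'=3/10, d'=7/2
row 2: denom=10−3·3/10=91/10; d'=(-35−3·7/2)/(91/10)=-5
row 3: denom=8−2·20/91=688/91; d'=(24−2·-5)/(688/91)=1547/344
row 4: denom=8−2·91/344=1285/172; d'=(-12−2·1547/344)/(1285/172)=-3611/1285
back: M4=-3611/1285
back: M3=1547/344−91/344·-3611/1285=6734/1285
back: M2=-5−20/91·6734/1285=-1581/257
back: M1=7/2−3/10·-1581/257=6869/1285
M: M0=0, M1=6869/1285, M2=-1581/257, M3=6734/1285, M4=-3611/1285, M5=0
seg 0: a=0, c=M0/2=0, d=(M1−M0)/(6·2)=6869/15420, b=Δ0−h0·(2M0+M1)/6=-33013/7710
seg 1: a=-5, c=M1/2=6869/2570, d=(M2−M1)/(6·3)=-7387/11565, b=Δ1−h1·(2M1+M2)/6=8201/7710
seg 2: a=5, c=M2/2=-1581/514, d=(M3−M2)/(6·2)=14639/15420, b=Δ2−h2·(2M2+M3)/6=-1123/7710
seg 3: a=0, c=M3/2=3367/1285, d=(M4−M3)/(6·2)=-2069/3084, b=Δ3−h3·(2M3+M4)/6=-8149/7710
seg 4: a=3, c=M4/2=-3611/2570, d=(M5−M4)/(6·2)=3611/15420, b=Δ4−h4·(2M4+M5)/6=10589/7710
t_q=1/2 → seg 0, τ=1/2; S=0+-33013/7710·τ+0·τ²+6869/15420·τ³=-17149/8224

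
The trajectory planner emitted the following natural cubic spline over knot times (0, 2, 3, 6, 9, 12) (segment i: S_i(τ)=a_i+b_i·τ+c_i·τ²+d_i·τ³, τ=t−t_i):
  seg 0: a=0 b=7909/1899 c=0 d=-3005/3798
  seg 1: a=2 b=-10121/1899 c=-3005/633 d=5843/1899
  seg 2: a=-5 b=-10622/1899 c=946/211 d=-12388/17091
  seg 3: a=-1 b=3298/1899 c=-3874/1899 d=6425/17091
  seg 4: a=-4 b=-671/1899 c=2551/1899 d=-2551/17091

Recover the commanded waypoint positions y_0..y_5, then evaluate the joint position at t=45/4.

y_0 = S_0(0) = a_0 = 0
y_1 = S_1(0) = a_1 = 2
y_2 = S_2(0) = a_2 = -5
y_3 = S_3(0) = a_3 = -1
y_4 = S_4(0) = a_4 = -4
y_5 = S_4(3) = 3
t_q=45/4 is in segment 4 (τ=9/4); S_4(τ)=4125/13504

y_0=0 y_1=2 y_2=-5 y_3=-1 y_4=-4 y_5=3
S(45/4) = 4125/13504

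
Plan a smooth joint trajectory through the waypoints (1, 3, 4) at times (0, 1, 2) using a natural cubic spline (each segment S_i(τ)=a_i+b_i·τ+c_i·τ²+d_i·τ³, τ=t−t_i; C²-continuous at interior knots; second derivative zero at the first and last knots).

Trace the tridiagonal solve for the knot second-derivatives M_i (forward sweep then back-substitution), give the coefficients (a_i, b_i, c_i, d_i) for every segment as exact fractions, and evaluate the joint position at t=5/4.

  seg 0: a=1 b=9/4 c=0 d=-1/4
  seg 1: a=3 b=3/2 c=-3/4 d=1/4
S(5/4) = 853/256

Δ: Δ0=2, Δ1=1
row 1: diag=4, rhs=-6; c'=1/4, d'=-3/2
back: M1=-3/2
M: M0=0, M1=-3/2, M2=0
seg 0: a=1, c=M0/2=0, d=(M1−M0)/(6·1)=-1/4, b=Δ0−h0·(2M0+M1)/6=9/4
seg 1: a=3, c=M1/2=-3/4, d=(M2−M1)/(6·1)=1/4, b=Δ1−h1·(2M1+M2)/6=3/2
t_q=5/4 → seg 1, τ=1/4; S=3+3/2·τ+-3/4·τ²+1/4·τ³=853/256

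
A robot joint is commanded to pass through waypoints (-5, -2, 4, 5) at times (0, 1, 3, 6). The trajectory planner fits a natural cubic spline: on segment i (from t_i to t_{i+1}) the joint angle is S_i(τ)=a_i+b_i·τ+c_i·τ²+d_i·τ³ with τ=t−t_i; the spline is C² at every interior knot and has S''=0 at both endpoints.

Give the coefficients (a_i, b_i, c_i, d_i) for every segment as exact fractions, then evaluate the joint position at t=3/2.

Δ: Δ0=3, Δ1=3, Δ2=1/3
row 1: diag=6, rhs=0; c'=1/3, d'=0
row 2: denom=10−2·1/3=28/3; d'=(-16−2·0)/(28/3)=-12/7
back: M2=-12/7
back: M1=0−1/3·-12/7=4/7
M: M0=0, M1=4/7, M2=-12/7, M3=0
seg 0: a=-5, c=M0/2=0, d=(M1−M0)/(6·1)=2/21, b=Δ0−h0·(2M0+M1)/6=61/21
seg 1: a=-2, c=M1/2=2/7, d=(M2−M1)/(6·2)=-4/21, b=Δ1−h1·(2M1+M2)/6=67/21
seg 2: a=4, c=M2/2=-6/7, d=(M3−M2)/(6·3)=2/21, b=Δ2−h2·(2M2+M3)/6=43/21
t_q=3/2 → seg 1, τ=1/2; S=-2+67/21·τ+2/7·τ²+-4/21·τ³=-5/14

  seg 0: a=-5 b=61/21 c=0 d=2/21
  seg 1: a=-2 b=67/21 c=2/7 d=-4/21
  seg 2: a=4 b=43/21 c=-6/7 d=2/21
S(3/2) = -5/14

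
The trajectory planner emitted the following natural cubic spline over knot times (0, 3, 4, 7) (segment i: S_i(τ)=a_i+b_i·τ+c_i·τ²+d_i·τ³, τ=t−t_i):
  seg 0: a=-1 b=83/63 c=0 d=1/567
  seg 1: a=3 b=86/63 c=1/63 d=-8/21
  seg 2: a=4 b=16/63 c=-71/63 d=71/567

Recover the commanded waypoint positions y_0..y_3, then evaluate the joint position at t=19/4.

y_0=-1 y_1=3 y_2=4 y_3=-2
S(19/4) = 231/64

y_0 = S_0(0) = a_0 = -1
y_1 = S_1(0) = a_1 = 3
y_2 = S_2(0) = a_2 = 4
y_3 = S_2(3) = -2
t_q=19/4 is in segment 2 (τ=3/4); S_2(τ)=231/64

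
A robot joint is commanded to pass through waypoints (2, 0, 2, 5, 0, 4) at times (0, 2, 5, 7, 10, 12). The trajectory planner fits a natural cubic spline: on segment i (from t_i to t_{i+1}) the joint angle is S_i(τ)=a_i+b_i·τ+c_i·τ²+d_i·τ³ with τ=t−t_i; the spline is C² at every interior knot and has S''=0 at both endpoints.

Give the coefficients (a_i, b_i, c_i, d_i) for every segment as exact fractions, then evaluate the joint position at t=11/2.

  seg 0: a=2 b=-9814/7881 c=0 d=1933/31524
  seg 1: a=0 b=-4015/7881 c=1933/5254 d=1141/141858
  seg 2: a=2 b=30187/15762 c=3470/7881 d=-23/71
  seg 3: a=5 b=-3325/15762 c=-11848/7881 d=48143/141858
  seg 4: a=0 b=-536/7881 c=8149/5254 d=-8149/31524
S(11/2) = 63619/21016

Δ: Δ0=-1, Δ1=2/3, Δ2=3/2, Δ3=-5/3, Δ4=2
row 1: diag=10, rhs=10; c'=3/10, d'=1
row 2: denom=10−3·3/10=91/10; d'=(5−3·1)/(91/10)=20/91
row 3: denom=10−2·20/91=870/91; d'=(-19−2·20/91)/(870/91)=-61/30
row 4: denom=10−3·91/290=2627/290; d'=(22−3·-61/30)/(2627/290)=8149/2627
back: M4=8149/2627
back: M3=-61/30−91/290·8149/2627=-23696/7881
back: M2=20/91−20/91·-23696/7881=6940/7881
back: M1=1−3/10·6940/7881=1933/2627
M: M0=0, M1=1933/2627, M2=6940/7881, M3=-23696/7881, M4=8149/2627, M5=0
seg 0: a=2, c=M0/2=0, d=(M1−M0)/(6·2)=1933/31524, b=Δ0−h0·(2M0+M1)/6=-9814/7881
seg 1: a=0, c=M1/2=1933/5254, d=(M2−M1)/(6·3)=1141/141858, b=Δ1−h1·(2M1+M2)/6=-4015/7881
seg 2: a=2, c=M2/2=3470/7881, d=(M3−M2)/(6·2)=-23/71, b=Δ2−h2·(2M2+M3)/6=30187/15762
seg 3: a=5, c=M3/2=-11848/7881, d=(M4−M3)/(6·3)=48143/141858, b=Δ3−h3·(2M3+M4)/6=-3325/15762
seg 4: a=0, c=M4/2=8149/5254, d=(M5−M4)/(6·2)=-8149/31524, b=Δ4−h4·(2M4+M5)/6=-536/7881
t_q=11/2 → seg 2, τ=1/2; S=2+30187/15762·τ+3470/7881·τ²+-23/71·τ³=63619/21016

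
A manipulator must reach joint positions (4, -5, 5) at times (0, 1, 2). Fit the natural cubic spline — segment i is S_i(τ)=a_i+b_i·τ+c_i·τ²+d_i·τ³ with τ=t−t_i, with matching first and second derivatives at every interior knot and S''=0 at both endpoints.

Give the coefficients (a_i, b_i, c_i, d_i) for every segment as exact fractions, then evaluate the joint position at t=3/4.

Δ: Δ0=-9, Δ1=10
row 1: diag=4, rhs=114; c'=1/4, d'=57/2
back: M1=57/2
M: M0=0, M1=57/2, M2=0
seg 0: a=4, c=M0/2=0, d=(M1−M0)/(6·1)=19/4, b=Δ0−h0·(2M0+M1)/6=-55/4
seg 1: a=-5, c=M1/2=57/4, d=(M2−M1)/(6·1)=-19/4, b=Δ1−h1·(2M1+M2)/6=1/2
t_q=3/4 → seg 0, τ=3/4; S=4+-55/4·τ+0·τ²+19/4·τ³=-1103/256

  seg 0: a=4 b=-55/4 c=0 d=19/4
  seg 1: a=-5 b=1/2 c=57/4 d=-19/4
S(3/4) = -1103/256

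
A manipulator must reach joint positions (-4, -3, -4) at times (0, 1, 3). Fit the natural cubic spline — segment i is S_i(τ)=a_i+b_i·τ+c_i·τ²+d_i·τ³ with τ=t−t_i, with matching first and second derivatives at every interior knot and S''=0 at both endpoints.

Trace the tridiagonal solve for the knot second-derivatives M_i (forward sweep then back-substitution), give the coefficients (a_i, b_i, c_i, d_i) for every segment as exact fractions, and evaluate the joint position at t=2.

Δ: Δ0=1, Δ1=-1/2
row 1: diag=6, rhs=-9; c'=1/3, d'=-3/2
back: M1=-3/2
M: M0=0, M1=-3/2, M2=0
seg 0: a=-4, c=M0/2=0, d=(M1−M0)/(6·1)=-1/4, b=Δ0−h0·(2M0+M1)/6=5/4
seg 1: a=-3, c=M1/2=-3/4, d=(M2−M1)/(6·2)=1/8, b=Δ1−h1·(2M1+M2)/6=1/2
t_q=2 → seg 1, τ=1; S=-3+1/2·τ+-3/4·τ²+1/8·τ³=-25/8

  seg 0: a=-4 b=5/4 c=0 d=-1/4
  seg 1: a=-3 b=1/2 c=-3/4 d=1/8
S(2) = -25/8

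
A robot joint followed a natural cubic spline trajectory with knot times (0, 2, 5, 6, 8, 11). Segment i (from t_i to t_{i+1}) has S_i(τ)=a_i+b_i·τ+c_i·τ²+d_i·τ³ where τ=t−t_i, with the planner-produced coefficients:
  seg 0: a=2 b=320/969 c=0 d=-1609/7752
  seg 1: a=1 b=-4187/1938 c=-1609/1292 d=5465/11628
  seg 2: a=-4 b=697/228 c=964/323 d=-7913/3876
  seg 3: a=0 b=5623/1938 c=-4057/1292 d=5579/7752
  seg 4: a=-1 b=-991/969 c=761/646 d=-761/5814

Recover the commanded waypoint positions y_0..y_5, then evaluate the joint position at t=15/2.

y_0 = S_0(0) = a_0 = 2
y_1 = S_1(0) = a_1 = 1
y_2 = S_2(0) = a_2 = -4
y_3 = S_3(0) = a_3 = 0
y_4 = S_4(0) = a_4 = -1
y_5 = S_4(3) = 3
t_q=15/2 is in segment 3 (τ=3/2); S_3(τ)=-5873/20672

y_0=2 y_1=1 y_2=-4 y_3=0 y_4=-1 y_5=3
S(15/2) = -5873/20672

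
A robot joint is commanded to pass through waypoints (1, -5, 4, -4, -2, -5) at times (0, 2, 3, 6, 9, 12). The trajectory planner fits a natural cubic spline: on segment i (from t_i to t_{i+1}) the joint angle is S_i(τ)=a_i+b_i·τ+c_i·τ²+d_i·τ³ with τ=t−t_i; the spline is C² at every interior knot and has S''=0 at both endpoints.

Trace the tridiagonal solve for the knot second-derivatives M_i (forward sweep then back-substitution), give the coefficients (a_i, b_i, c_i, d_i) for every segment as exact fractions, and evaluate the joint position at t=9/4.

Δ: Δ0=-3, Δ1=9, Δ2=-8/3, Δ3=2/3, Δ4=-1
row 1: diag=6, rhs=72; c'=1/6, d'=12
row 2: denom=8−1·1/6=47/6; d'=(-70−1·12)/(47/6)=-492/47
row 3: denom=12−3·18/47=510/47; d'=(20−3·-492/47)/(510/47)=1208/255
row 4: denom=12−3·47/170=1899/170; d'=(-10−3·1208/255)/(1899/170)=-1372/633
back: M4=-1372/633
back: M3=1208/255−47/170·-1372/633=1126/211
back: M2=-492/47−18/47·1126/211=-2640/211
back: M1=12−1/6·-2640/211=2972/211
M: M0=0, M1=2972/211, M2=-2640/211, M3=1126/211, M4=-1372/633, M5=0
seg 0: a=1, c=M0/2=0, d=(M1−M0)/(6·2)=743/633, b=Δ0−h0·(2M0+M1)/6=-4871/633
seg 1: a=-5, c=M1/2=1486/211, d=(M2−M1)/(6·1)=-2806/633, b=Δ1−h1·(2M1+M2)/6=4045/633
seg 2: a=4, c=M2/2=-1320/211, d=(M3−M2)/(6·3)=1883/1899, b=Δ2−h2·(2M2+M3)/6=4543/633
seg 3: a=-4, c=M3/2=563/211, d=(M4−M3)/(6·3)=-2375/5697, b=Δ3−h3·(2M3+M4)/6=-2270/633
seg 4: a=-2, c=M4/2=-686/633, d=(M5−M4)/(6·3)=686/5697, b=Δ4−h4·(2M4+M5)/6=739/633
t_q=9/4 → seg 1, τ=1/4; S=-5+4045/633·τ+1486/211·τ²+-2806/633·τ³=-20469/6752

  seg 0: a=1 b=-4871/633 c=0 d=743/633
  seg 1: a=-5 b=4045/633 c=1486/211 d=-2806/633
  seg 2: a=4 b=4543/633 c=-1320/211 d=1883/1899
  seg 3: a=-4 b=-2270/633 c=563/211 d=-2375/5697
  seg 4: a=-2 b=739/633 c=-686/633 d=686/5697
S(9/4) = -20469/6752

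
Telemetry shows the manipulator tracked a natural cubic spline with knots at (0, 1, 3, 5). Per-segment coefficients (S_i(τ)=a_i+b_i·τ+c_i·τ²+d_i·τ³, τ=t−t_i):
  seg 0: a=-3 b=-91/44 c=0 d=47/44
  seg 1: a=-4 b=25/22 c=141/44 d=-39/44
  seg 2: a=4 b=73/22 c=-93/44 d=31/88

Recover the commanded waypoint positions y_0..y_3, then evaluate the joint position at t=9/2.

y_0 = S_0(0) = a_0 = -3
y_1 = S_1(0) = a_1 = -4
y_2 = S_2(0) = a_2 = 4
y_3 = S_2(2) = 5
t_q=9/2 is in segment 2 (τ=3/2); S_2(τ)=3809/704

y_0=-3 y_1=-4 y_2=4 y_3=5
S(9/2) = 3809/704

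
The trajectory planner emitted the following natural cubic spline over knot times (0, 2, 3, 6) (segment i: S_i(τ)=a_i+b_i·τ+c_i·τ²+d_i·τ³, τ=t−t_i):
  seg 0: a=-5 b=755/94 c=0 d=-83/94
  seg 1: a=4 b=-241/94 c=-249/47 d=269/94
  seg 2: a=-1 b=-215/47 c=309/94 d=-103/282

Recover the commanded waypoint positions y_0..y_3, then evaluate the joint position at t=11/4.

y_0 = S_0(0) = a_0 = -5
y_1 = S_1(0) = a_1 = 4
y_2 = S_2(0) = a_2 = -1
y_3 = S_2(3) = 5
t_q=11/4 is in segment 1 (τ=3/4); S_1(τ)=1831/6016

y_0=-5 y_1=4 y_2=-1 y_3=5
S(11/4) = 1831/6016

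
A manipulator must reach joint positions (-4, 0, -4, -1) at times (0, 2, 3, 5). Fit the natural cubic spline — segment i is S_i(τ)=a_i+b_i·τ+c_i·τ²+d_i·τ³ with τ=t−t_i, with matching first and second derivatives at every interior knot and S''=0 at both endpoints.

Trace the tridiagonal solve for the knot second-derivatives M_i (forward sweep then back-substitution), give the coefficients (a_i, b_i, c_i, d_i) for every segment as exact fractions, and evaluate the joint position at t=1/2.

Δ: Δ0=2, Δ1=-4, Δ2=3/2
row 1: diag=6, rhs=-36; c'=1/6, d'=-6
row 2: denom=6−1·1/6=35/6; d'=(33−1·-6)/(35/6)=234/35
back: M2=234/35
back: M1=-6−1/6·234/35=-249/35
M: M0=0, M1=-249/35, M2=234/35, M3=0
seg 0: a=-4, c=M0/2=0, d=(M1−M0)/(6·2)=-83/140, b=Δ0−h0·(2M0+M1)/6=153/35
seg 1: a=0, c=M1/2=-249/70, d=(M2−M1)/(6·1)=23/10, b=Δ1−h1·(2M1+M2)/6=-96/35
seg 2: a=-4, c=M2/2=117/35, d=(M3−M2)/(6·2)=-39/70, b=Δ2−h2·(2M2+M3)/6=-207/70
t_q=1/2 → seg 0, τ=1/2; S=-4+153/35·τ+0·τ²+-83/140·τ³=-423/224

  seg 0: a=-4 b=153/35 c=0 d=-83/140
  seg 1: a=0 b=-96/35 c=-249/70 d=23/10
  seg 2: a=-4 b=-207/70 c=117/35 d=-39/70
S(1/2) = -423/224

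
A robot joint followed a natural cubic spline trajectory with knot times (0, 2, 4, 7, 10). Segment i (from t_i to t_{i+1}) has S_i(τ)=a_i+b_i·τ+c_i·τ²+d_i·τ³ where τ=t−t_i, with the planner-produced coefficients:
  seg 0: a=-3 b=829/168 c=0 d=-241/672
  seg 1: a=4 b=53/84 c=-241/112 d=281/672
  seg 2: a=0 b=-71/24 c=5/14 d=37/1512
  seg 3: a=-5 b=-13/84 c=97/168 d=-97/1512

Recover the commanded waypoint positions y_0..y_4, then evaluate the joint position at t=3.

y_0 = S_0(0) = a_0 = -3
y_1 = S_1(0) = a_1 = 4
y_2 = S_2(0) = a_2 = 0
y_3 = S_3(0) = a_3 = -5
y_4 = S_3(3) = -2
t_q=3 is in segment 1 (τ=1); S_1(τ)=649/224

y_0=-3 y_1=4 y_2=0 y_3=-5 y_4=-2
S(3) = 649/224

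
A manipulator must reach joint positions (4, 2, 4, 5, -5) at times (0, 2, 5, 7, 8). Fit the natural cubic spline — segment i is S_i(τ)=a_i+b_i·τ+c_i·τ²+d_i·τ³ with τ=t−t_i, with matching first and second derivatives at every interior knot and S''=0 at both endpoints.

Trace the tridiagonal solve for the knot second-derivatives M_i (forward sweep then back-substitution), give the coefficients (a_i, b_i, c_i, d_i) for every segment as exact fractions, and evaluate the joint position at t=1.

  seg 0: a=4 b=-859/759 c=0 d=25/759
  seg 1: a=2 b=-559/759 c=50/253 d=205/2277
  seg 2: a=4 b=2186/759 c=255/253 d=-6673/6072
  seg 3: a=5 b=-9527/1518 c=-5653/1012 d=5653/3036
S(1) = 734/253

Δ: Δ0=-1, Δ1=2/3, Δ2=1/2, Δ3=-10
row 1: diag=10, rhs=10; c'=3/10, d'=1
row 2: denom=10−3·3/10=91/10; d'=(-1−3·1)/(91/10)=-40/91
row 3: denom=6−2·20/91=506/91; d'=(-63−2·-40/91)/(506/91)=-5653/506
back: M3=-5653/506
back: M2=-40/91−20/91·-5653/506=510/253
back: M1=1−3/10·510/253=100/253
M: M0=0, M1=100/253, M2=510/253, M3=-5653/506, M4=0
seg 0: a=4, c=M0/2=0, d=(M1−M0)/(6·2)=25/759, b=Δ0−h0·(2M0+M1)/6=-859/759
seg 1: a=2, c=M1/2=50/253, d=(M2−M1)/(6·3)=205/2277, b=Δ1−h1·(2M1+M2)/6=-559/759
seg 2: a=4, c=M2/2=255/253, d=(M3−M2)/(6·2)=-6673/6072, b=Δ2−h2·(2M2+M3)/6=2186/759
seg 3: a=5, c=M3/2=-5653/1012, d=(M4−M3)/(6·1)=5653/3036, b=Δ3−h3·(2M3+M4)/6=-9527/1518
t_q=1 → seg 0, τ=1; S=4+-859/759·τ+0·τ²+25/759·τ³=734/253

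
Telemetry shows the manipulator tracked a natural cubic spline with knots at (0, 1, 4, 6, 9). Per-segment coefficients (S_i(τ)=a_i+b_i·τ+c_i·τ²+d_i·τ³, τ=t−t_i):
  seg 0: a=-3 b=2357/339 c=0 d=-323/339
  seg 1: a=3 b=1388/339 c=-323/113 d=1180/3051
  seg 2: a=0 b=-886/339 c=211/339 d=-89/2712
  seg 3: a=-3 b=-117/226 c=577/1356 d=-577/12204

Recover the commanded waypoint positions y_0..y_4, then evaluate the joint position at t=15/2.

y_0=-3 y_1=3 y_2=0 y_3=-3 y_4=-2
S(15/2) = -10771/3616

y_0 = S_0(0) = a_0 = -3
y_1 = S_1(0) = a_1 = 3
y_2 = S_2(0) = a_2 = 0
y_3 = S_3(0) = a_3 = -3
y_4 = S_3(3) = -2
t_q=15/2 is in segment 3 (τ=3/2); S_3(τ)=-10771/3616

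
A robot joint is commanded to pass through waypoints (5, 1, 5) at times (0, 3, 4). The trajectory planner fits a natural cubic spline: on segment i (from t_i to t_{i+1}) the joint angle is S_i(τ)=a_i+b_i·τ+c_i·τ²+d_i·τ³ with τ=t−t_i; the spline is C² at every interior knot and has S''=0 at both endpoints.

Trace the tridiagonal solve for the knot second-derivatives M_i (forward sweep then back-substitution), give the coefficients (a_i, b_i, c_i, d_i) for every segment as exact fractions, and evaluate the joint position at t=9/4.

Δ: Δ0=-4/3, Δ1=4
row 1: diag=8, rhs=32; c'=1/8, d'=4
back: M1=4
M: M0=0, M1=4, M2=0
seg 0: a=5, c=M0/2=0, d=(M1−M0)/(6·3)=2/9, b=Δ0−h0·(2M0+M1)/6=-10/3
seg 1: a=1, c=M1/2=2, d=(M2−M1)/(6·1)=-2/3, b=Δ1−h1·(2M1+M2)/6=8/3
t_q=9/4 → seg 0, τ=9/4; S=5+-10/3·τ+0·τ²+2/9·τ³=1/32

  seg 0: a=5 b=-10/3 c=0 d=2/9
  seg 1: a=1 b=8/3 c=2 d=-2/3
S(9/4) = 1/32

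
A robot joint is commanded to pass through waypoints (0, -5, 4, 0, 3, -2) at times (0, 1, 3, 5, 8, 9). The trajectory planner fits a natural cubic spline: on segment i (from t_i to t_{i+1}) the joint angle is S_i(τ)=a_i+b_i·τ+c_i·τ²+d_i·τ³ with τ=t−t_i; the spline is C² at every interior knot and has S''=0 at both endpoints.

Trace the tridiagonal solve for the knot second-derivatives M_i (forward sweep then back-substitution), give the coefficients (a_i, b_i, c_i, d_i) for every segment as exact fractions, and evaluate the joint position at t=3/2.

Δ: Δ0=-5, Δ1=9/2, Δ2=-2, Δ3=1, Δ4=-5
row 1: diag=6, rhs=57; c'=1/3, d'=19/2
row 2: denom=8−2·1/3=22/3; d'=(-39−2·19/2)/(22/3)=-87/11
row 3: denom=10−2·3/11=104/11; d'=(18−2·-87/11)/(104/11)=93/26
row 4: denom=8−3·33/104=733/104; d'=(-36−3·93/26)/(733/104)=-4860/733
back: M4=-4860/733
back: M3=93/26−33/104·-4860/733=4164/733
back: M2=-87/11−3/11·4164/733=-6933/733
back: M1=19/2−1/3·-6933/733=18549/1466
M: M0=0, M1=18549/1466, M2=-6933/733, M3=4164/733, M4=-4860/733, M5=0
seg 0: a=0, c=M0/2=0, d=(M1−M0)/(6·1)=6183/2932, b=Δ0−h0·(2M0+M1)/6=-20843/2932
seg 1: a=-5, c=M1/2=18549/2932, d=(M2−M1)/(6·2)=-10805/5864, b=Δ1−h1·(2M1+M2)/6=-1147/1466
seg 2: a=4, c=M2/2=-6933/1466, d=(M3−M2)/(6·2)=3699/2932, b=Δ2−h2·(2M2+M3)/6=1768/733
seg 3: a=0, c=M3/2=2082/733, d=(M4−M3)/(6·3)=-1504/2199, b=Δ3−h3·(2M3+M4)/6=-1001/733
seg 4: a=3, c=M4/2=-2430/733, d=(M5−M4)/(6·1)=810/733, b=Δ4−h4·(2M4+M5)/6=-2045/733
t_q=3/2 → seg 1, τ=1/2; S=-5+-1147/1466·τ+18549/2932·τ²+-10805/5864·τ³=-189521/46912

  seg 0: a=0 b=-20843/2932 c=0 d=6183/2932
  seg 1: a=-5 b=-1147/1466 c=18549/2932 d=-10805/5864
  seg 2: a=4 b=1768/733 c=-6933/1466 d=3699/2932
  seg 3: a=0 b=-1001/733 c=2082/733 d=-1504/2199
  seg 4: a=3 b=-2045/733 c=-2430/733 d=810/733
S(3/2) = -189521/46912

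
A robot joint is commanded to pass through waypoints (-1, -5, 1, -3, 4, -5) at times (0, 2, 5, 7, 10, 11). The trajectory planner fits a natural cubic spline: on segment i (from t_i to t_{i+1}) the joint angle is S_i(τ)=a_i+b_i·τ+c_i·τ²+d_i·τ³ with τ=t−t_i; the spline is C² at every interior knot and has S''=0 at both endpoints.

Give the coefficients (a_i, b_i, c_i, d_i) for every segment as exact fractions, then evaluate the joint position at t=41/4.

Δ: Δ0=-2, Δ1=2, Δ2=-2, Δ3=7/3, Δ4=-9
row 1: diag=10, rhs=24; c'=3/10, d'=12/5
row 2: denom=10−3·3/10=91/10; d'=(-24−3·12/5)/(91/10)=-24/7
row 3: denom=10−2·20/91=870/91; d'=(26−2·-24/7)/(870/91)=299/87
row 4: denom=8−3·91/290=2047/290; d'=(-68−3·299/87)/(2047/290)=-22710/2047
back: M4=-22710/2047
back: M3=299/87−91/290·-22710/2047=42484/6141
back: M2=-24/7−20/91·42484/6141=-30392/6141
back: M1=12/5−3/10·-30392/6141=7952/2047
M: M0=0, M1=7952/2047, M2=-30392/6141, M3=42484/6141, M4=-22710/2047, M5=0
seg 0: a=-1, c=M0/2=0, d=(M1−M0)/(6·2)=1988/6141, b=Δ0−h0·(2M0+M1)/6=-20234/6141
seg 1: a=-5, c=M1/2=3976/2047, d=(M2−M1)/(6·3)=-27124/55269, b=Δ1−h1·(2M1+M2)/6=3622/6141
seg 2: a=1, c=M2/2=-15196/6141, d=(M3−M2)/(6·2)=6073/6141, b=Δ2−h2·(2M2+M3)/6=-6182/6141
seg 3: a=-3, c=M3/2=21242/6141, d=(M4−M3)/(6·3)=-55307/55269, b=Δ3−h3·(2M3+M4)/6=1970/2047
seg 4: a=4, c=M4/2=-11355/2047, d=(M5−M4)/(6·1)=3785/2047, b=Δ4−h4·(2M4+M5)/6=-10853/2047
t_q=41/4 → seg 4, τ=1/4; S=4+-10853/2047·τ+-11355/2047·τ²+3785/2047·τ³=308749/131008

  seg 0: a=-1 b=-20234/6141 c=0 d=1988/6141
  seg 1: a=-5 b=3622/6141 c=3976/2047 d=-27124/55269
  seg 2: a=1 b=-6182/6141 c=-15196/6141 d=6073/6141
  seg 3: a=-3 b=1970/2047 c=21242/6141 d=-55307/55269
  seg 4: a=4 b=-10853/2047 c=-11355/2047 d=3785/2047
S(41/4) = 308749/131008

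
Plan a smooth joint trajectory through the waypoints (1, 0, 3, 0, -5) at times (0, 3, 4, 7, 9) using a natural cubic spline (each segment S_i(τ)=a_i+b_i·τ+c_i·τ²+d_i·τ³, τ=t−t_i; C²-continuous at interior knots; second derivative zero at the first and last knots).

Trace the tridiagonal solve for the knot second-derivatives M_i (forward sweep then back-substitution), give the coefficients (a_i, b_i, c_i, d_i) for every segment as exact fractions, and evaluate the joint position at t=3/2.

Δ: Δ0=-1/3, Δ1=3, Δ2=-1, Δ3=-5/2
row 1: diag=8, rhs=20; c'=1/8, d'=5/2
row 2: denom=8−1·1/8=63/8; d'=(-24−1·5/2)/(63/8)=-212/63
row 3: denom=10−3·8/21=62/7; d'=(-9−3·-212/63)/(62/7)=23/186
back: M3=23/186
back: M2=-212/63−8/21·23/186=-952/279
back: M1=5/2−1/8·-952/279=1633/558
M: M0=0, M1=1633/558, M2=-952/279, M3=23/186, M4=0
seg 0: a=1, c=M0/2=0, d=(M1−M0)/(6·3)=1633/10044, b=Δ0−h0·(2M0+M1)/6=-2005/1116
seg 1: a=0, c=M1/2=1633/1116, d=(M2−M1)/(6·1)=-131/124, b=Δ1−h1·(2M1+M2)/6=1447/558
seg 2: a=3, c=M2/2=-476/279, d=(M3−M2)/(6·3)=1973/10044, b=Δ2−h2·(2M2+M3)/6=2623/1116
seg 3: a=0, c=M3/2=23/372, d=(M4−M3)/(6·2)=-23/2232, b=Δ3−h3·(2M3+M4)/6=-1441/558
t_q=3/2 → seg 0, τ=3/2; S=1+-2005/1116·τ+0·τ²+1633/10044·τ³=-1137/992

  seg 0: a=1 b=-2005/1116 c=0 d=1633/10044
  seg 1: a=0 b=1447/558 c=1633/1116 d=-131/124
  seg 2: a=3 b=2623/1116 c=-476/279 d=1973/10044
  seg 3: a=0 b=-1441/558 c=23/372 d=-23/2232
S(3/2) = -1137/992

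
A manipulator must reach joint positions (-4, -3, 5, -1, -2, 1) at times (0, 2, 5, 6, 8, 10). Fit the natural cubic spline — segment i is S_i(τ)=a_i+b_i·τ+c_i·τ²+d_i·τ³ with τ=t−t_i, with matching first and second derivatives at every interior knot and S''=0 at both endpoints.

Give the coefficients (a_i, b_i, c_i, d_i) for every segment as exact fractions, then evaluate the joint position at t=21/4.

  seg 0: a=-4 b=-3745/4566 c=0 d=1507/4566
  seg 1: a=-3 b=14339/4566 c=1507/761 d=-9763/13698
  seg 2: a=5 b=-9638/2283 c=-6749/1522 d=12127/4566
  seg 3: a=-1 b=-23389/4566 c=2689/761 d=-5581/9132
  seg 4: a=-2 b=7661/4566 c=-203/1522 d=203/9132
S(21/4) = 361281/97408

Δ: Δ0=1/2, Δ1=8/3, Δ2=-6, Δ3=-1/2, Δ4=3/2
row 1: diag=10, rhs=13; c'=3/10, d'=13/10
row 2: denom=8−3·3/10=71/10; d'=(-52−3·13/10)/(71/10)=-559/71
row 3: denom=6−1·10/71=416/71; d'=(33−1·-559/71)/(416/71)=1451/208
row 4: denom=8−2·71/208=761/104; d'=(12−2·1451/208)/(761/104)=-203/761
back: M4=-203/761
back: M3=1451/208−71/208·-203/761=5378/761
back: M2=-559/71−10/71·5378/761=-6749/761
back: M1=13/10−3/10·-6749/761=3014/761
M: M0=0, M1=3014/761, M2=-6749/761, M3=5378/761, M4=-203/761, M5=0
seg 0: a=-4, c=M0/2=0, d=(M1−M0)/(6·2)=1507/4566, b=Δ0−h0·(2M0+M1)/6=-3745/4566
seg 1: a=-3, c=M1/2=1507/761, d=(M2−M1)/(6·3)=-9763/13698, b=Δ1−h1·(2M1+M2)/6=14339/4566
seg 2: a=5, c=M2/2=-6749/1522, d=(M3−M2)/(6·1)=12127/4566, b=Δ2−h2·(2M2+M3)/6=-9638/2283
seg 3: a=-1, c=M3/2=2689/761, d=(M4−M3)/(6·2)=-5581/9132, b=Δ3−h3·(2M3+M4)/6=-23389/4566
seg 4: a=-2, c=M4/2=-203/1522, d=(M5−M4)/(6·2)=203/9132, b=Δ4−h4·(2M4+M5)/6=7661/4566
t_q=21/4 → seg 2, τ=1/4; S=5+-9638/2283·τ+-6749/1522·τ²+12127/4566·τ³=361281/97408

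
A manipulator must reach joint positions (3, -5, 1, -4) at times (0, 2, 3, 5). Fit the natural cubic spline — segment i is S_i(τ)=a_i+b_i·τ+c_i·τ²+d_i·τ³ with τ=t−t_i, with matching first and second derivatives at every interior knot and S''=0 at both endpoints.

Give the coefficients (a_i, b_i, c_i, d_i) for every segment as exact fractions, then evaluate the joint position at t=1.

  seg 0: a=3 b=-277/35 c=0 d=137/140
  seg 1: a=-5 b=134/35 c=411/70 d=-37/10
  seg 2: a=1 b=313/70 c=-183/35 d=61/70
S(1) = -551/140

Δ: Δ0=-4, Δ1=6, Δ2=-5/2
row 1: diag=6, rhs=60; c'=1/6, d'=10
row 2: denom=6−1·1/6=35/6; d'=(-51−1·10)/(35/6)=-366/35
back: M2=-366/35
back: M1=10−1/6·-366/35=411/35
M: M0=0, M1=411/35, M2=-366/35, M3=0
seg 0: a=3, c=M0/2=0, d=(M1−M0)/(6·2)=137/140, b=Δ0−h0·(2M0+M1)/6=-277/35
seg 1: a=-5, c=M1/2=411/70, d=(M2−M1)/(6·1)=-37/10, b=Δ1−h1·(2M1+M2)/6=134/35
seg 2: a=1, c=M2/2=-183/35, d=(M3−M2)/(6·2)=61/70, b=Δ2−h2·(2M2+M3)/6=313/70
t_q=1 → seg 0, τ=1; S=3+-277/35·τ+0·τ²+137/140·τ³=-551/140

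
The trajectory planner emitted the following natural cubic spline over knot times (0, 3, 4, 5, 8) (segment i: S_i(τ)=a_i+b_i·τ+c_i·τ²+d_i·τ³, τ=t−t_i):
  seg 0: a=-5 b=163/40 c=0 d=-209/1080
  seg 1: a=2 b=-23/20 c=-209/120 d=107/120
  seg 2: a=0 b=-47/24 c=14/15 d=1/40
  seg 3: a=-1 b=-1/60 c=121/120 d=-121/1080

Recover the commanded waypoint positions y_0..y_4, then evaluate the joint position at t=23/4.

y_0=-5 y_1=2 y_2=0 y_3=-1 y_4=5
S(23/4) = -1261/2560

y_0 = S_0(0) = a_0 = -5
y_1 = S_1(0) = a_1 = 2
y_2 = S_2(0) = a_2 = 0
y_3 = S_3(0) = a_3 = -1
y_4 = S_3(3) = 5
t_q=23/4 is in segment 3 (τ=3/4); S_3(τ)=-1261/2560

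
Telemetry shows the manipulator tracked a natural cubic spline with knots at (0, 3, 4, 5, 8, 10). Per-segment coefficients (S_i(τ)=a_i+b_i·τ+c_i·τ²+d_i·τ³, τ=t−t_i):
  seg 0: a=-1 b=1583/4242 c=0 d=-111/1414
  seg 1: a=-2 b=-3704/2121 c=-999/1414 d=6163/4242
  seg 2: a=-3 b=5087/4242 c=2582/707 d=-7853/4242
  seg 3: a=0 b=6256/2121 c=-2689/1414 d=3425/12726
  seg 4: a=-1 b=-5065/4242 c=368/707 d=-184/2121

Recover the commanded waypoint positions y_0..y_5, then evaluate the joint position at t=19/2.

y_0 = S_0(0) = a_0 = -1
y_1 = S_1(0) = a_1 = -2
y_2 = S_2(0) = a_2 = -3
y_3 = S_3(0) = a_3 = 0
y_4 = S_4(0) = a_4 = -1
y_5 = S_4(2) = -2
t_q=19/2 is in segment 4 (τ=3/2); S_4(τ)=-5409/2828

y_0=-1 y_1=-2 y_2=-3 y_3=0 y_4=-1 y_5=-2
S(19/2) = -5409/2828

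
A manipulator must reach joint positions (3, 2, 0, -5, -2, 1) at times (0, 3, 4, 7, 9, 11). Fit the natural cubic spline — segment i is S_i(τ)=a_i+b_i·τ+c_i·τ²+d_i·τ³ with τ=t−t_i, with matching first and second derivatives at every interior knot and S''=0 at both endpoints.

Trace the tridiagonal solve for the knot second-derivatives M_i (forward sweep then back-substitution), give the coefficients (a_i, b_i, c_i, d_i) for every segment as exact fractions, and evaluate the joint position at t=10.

Δ: Δ0=-1/3, Δ1=-2, Δ2=-5/3, Δ3=3/2, Δ4=3/2
row 1: diag=8, rhs=-10; c'=1/8, d'=-5/4
row 2: denom=8−1·1/8=63/8; d'=(2−1·-5/4)/(63/8)=26/63
row 3: denom=10−3·8/21=62/7; d'=(19−3·26/63)/(62/7)=373/186
row 4: denom=8−2·7/31=234/31; d'=(0−2·373/186)/(234/31)=-373/702
back: M4=-373/702
back: M3=373/186−7/31·-373/702=746/351
back: M2=26/63−8/21·746/351=-418/1053
back: M1=-5/4−1/8·-418/1053=-1264/1053
M: M0=0, M1=-1264/1053, M2=-418/1053, M3=746/351, M4=-373/702, M5=0
seg 0: a=3, c=M0/2=0, d=(M1−M0)/(6·3)=-632/9477, b=Δ0−h0·(2M0+M1)/6=281/1053
seg 1: a=2, c=M1/2=-632/1053, d=(M2−M1)/(6·1)=47/351, b=Δ1−h1·(2M1+M2)/6=-1615/1053
seg 2: a=0, c=M2/2=-209/1053, d=(M3−M2)/(6·3)=1328/9477, b=Δ2−h2·(2M2+M3)/6=-2456/1053
seg 3: a=-5, c=M3/2=373/351, d=(M4−M3)/(6·2)=-1865/8424, b=Δ3−h3·(2M3+M4)/6=274/1053
seg 4: a=-2, c=M4/2=-373/1404, d=(M5−M4)/(6·2)=373/8424, b=Δ4−h4·(2M4+M5)/6=3905/2106
t_q=10 → seg 4, τ=1; S=-2+3905/2106·τ+-373/1404·τ²+373/8424·τ³=-1031/2808

  seg 0: a=3 b=281/1053 c=0 d=-632/9477
  seg 1: a=2 b=-1615/1053 c=-632/1053 d=47/351
  seg 2: a=0 b=-2456/1053 c=-209/1053 d=1328/9477
  seg 3: a=-5 b=274/1053 c=373/351 d=-1865/8424
  seg 4: a=-2 b=3905/2106 c=-373/1404 d=373/8424
S(10) = -1031/2808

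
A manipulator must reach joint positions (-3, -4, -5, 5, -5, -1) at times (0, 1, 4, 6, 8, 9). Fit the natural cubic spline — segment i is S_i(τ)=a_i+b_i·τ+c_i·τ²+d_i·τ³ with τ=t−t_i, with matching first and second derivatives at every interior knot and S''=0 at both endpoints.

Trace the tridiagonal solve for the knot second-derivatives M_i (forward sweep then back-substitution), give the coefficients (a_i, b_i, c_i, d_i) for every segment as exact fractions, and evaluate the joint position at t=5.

  seg 0: a=-3 b=-1528/2199 c=0 d=-671/2199
  seg 1: a=-4 b=-3541/2199 c=-671/733 d=983/2199
  seg 2: a=-5 b=10922/2199 c=2278/733 d=-13595/8796
  seg 3: a=5 b=-2527/2199 c=-9039/1466 d=18649/8796
  seg 4: a=-5 b=-814/2199 c=4805/733 d=-4805/2199
S(5) = 4483/2932

Δ: Δ0=-1, Δ1=-1/3, Δ2=5, Δ3=-5, Δ4=4
row 1: diag=8, rhs=4; c'=3/8, d'=1/2
row 2: denom=10−3·3/8=71/8; d'=(32−3·1/2)/(71/8)=244/71
row 3: denom=8−2·16/71=536/71; d'=(-60−2·244/71)/(536/71)=-1187/134
row 4: denom=6−2·71/268=733/134; d'=(54−2·-1187/134)/(733/134)=9610/733
back: M4=9610/733
back: M3=-1187/134−71/268·9610/733=-9039/733
back: M2=244/71−16/71·-9039/733=4556/733
back: M1=1/2−3/8·4556/733=-1342/733
M: M0=0, M1=-1342/733, M2=4556/733, M3=-9039/733, M4=9610/733, M5=0
seg 0: a=-3, c=M0/2=0, d=(M1−M0)/(6·1)=-671/2199, b=Δ0−h0·(2M0+M1)/6=-1528/2199
seg 1: a=-4, c=M1/2=-671/733, d=(M2−M1)/(6·3)=983/2199, b=Δ1−h1·(2M1+M2)/6=-3541/2199
seg 2: a=-5, c=M2/2=2278/733, d=(M3−M2)/(6·2)=-13595/8796, b=Δ2−h2·(2M2+M3)/6=10922/2199
seg 3: a=5, c=M3/2=-9039/1466, d=(M4−M3)/(6·2)=18649/8796, b=Δ3−h3·(2M3+M4)/6=-2527/2199
seg 4: a=-5, c=M4/2=4805/733, d=(M5−M4)/(6·1)=-4805/2199, b=Δ4−h4·(2M4+M5)/6=-814/2199
t_q=5 → seg 2, τ=1; S=-5+10922/2199·τ+2278/733·τ²+-13595/8796·τ³=4483/2932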